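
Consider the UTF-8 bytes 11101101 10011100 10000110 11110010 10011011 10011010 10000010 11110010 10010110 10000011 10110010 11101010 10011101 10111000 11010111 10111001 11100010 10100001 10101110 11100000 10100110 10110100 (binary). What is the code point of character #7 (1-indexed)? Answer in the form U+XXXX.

U+09B4

Offset 0: leading byte 0xED = 11101101 → 3-byte char #1 = ED 9C 86.
Offset 3: leading byte 0xF2 = 11110010 → 4-byte char #2 = F2 9B 9A 82.
Offset 7: leading byte 0xF2 = 11110010 → 4-byte char #3 = F2 96 83 B2.
Offset 11: leading byte 0xEA = 11101010 → 3-byte char #4 = EA 9D B8.
Offset 14: leading byte 0xD7 = 11010111 → 2-byte char #5 = D7 B9.
Offset 16: leading byte 0xE2 = 11100010 → 3-byte char #6 = E2 A1 AE.
Offset 19: leading byte 0xE0 = 11100000 → 3-byte char #7 = E0 A6 B4.
Leading byte 0xE0 = 11100000 matches 1110xxxx → 3-byte sequence.
Byte 1: 0xE0 = 11100000, payload 0000 (4 bits).
Byte 2: 0xA6 = 10100110 (10xxxxxx ✓), payload 100110.
Byte 3: 0xB4 = 10110100 (10xxxxxx ✓), payload 110100.
Concatenate: 0000100110110100 = 0x9B4 (16 bits → U+09B4).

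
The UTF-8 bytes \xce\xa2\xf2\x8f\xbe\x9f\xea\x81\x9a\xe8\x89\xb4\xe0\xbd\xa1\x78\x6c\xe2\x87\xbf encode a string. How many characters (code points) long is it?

8

Byte at offset 0: 0xCE = 11001110 → 2-byte char (#1). Advance 2.
Byte at offset 2: 0xF2 = 11110010 → 4-byte char (#2). Advance 4.
Byte at offset 6: 0xEA = 11101010 → 3-byte char (#3). Advance 3.
Byte at offset 9: 0xE8 = 11101000 → 3-byte char (#4). Advance 3.
Byte at offset 12: 0xE0 = 11100000 → 3-byte char (#5). Advance 3.
Byte at offset 15: 0x78 = 01111000 → 1-byte char (#6). Advance 1.
Byte at offset 16: 0x6C = 01101100 → 1-byte char (#7). Advance 1.
Byte at offset 17: 0xE2 = 11100010 → 3-byte char (#8). Advance 3.
Reached end at offset 20 after 8 code points.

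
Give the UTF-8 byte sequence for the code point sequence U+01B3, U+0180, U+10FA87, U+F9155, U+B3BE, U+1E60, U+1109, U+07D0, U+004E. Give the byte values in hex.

U+01B3: 2-byte form → C6 B3.
U+0180: 2-byte form → C6 80.
U+10FA87: 4-byte form → F4 8F AA 87.
U+F9155: 4-byte form → F3 B9 85 95.
U+B3BE: 3-byte form → EB 8E BE.
U+1E60: 3-byte form → E1 B9 A0.
U+1109: 3-byte form → E1 84 89.
U+07D0: 2-byte form → DF 90.
U+004E: 1-byte form → 4E.
Concatenated (24 bytes): C6 B3 C6 80 F4 8F AA 87 F3 B9 85 95 EB 8E BE E1 B9 A0 E1 84 89 DF 90 4E.

C6 B3 C6 80 F4 8F AA 87 F3 B9 85 95 EB 8E BE E1 B9 A0 E1 84 89 DF 90 4E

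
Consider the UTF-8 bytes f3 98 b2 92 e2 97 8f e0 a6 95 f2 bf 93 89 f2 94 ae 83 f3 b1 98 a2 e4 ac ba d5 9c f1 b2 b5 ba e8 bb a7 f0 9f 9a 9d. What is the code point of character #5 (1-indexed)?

U+94B83

Offset 0: leading byte 0xF3 = 11110011 → 4-byte char #1 = F3 98 B2 92.
Offset 4: leading byte 0xE2 = 11100010 → 3-byte char #2 = E2 97 8F.
Offset 7: leading byte 0xE0 = 11100000 → 3-byte char #3 = E0 A6 95.
Offset 10: leading byte 0xF2 = 11110010 → 4-byte char #4 = F2 BF 93 89.
Offset 14: leading byte 0xF2 = 11110010 → 4-byte char #5 = F2 94 AE 83.
Leading byte 0xF2 = 11110010 matches 11110xxx → 4-byte sequence.
Byte 1: 0xF2 = 11110010, payload 010 (3 bits).
Byte 2: 0x94 = 10010100 (10xxxxxx ✓), payload 010100.
Byte 3: 0xAE = 10101110 (10xxxxxx ✓), payload 101110.
Byte 4: 0x83 = 10000011 (10xxxxxx ✓), payload 000011.
Concatenate: 010010100101110000011 = 0x94B83 (21 bits → U+94B83).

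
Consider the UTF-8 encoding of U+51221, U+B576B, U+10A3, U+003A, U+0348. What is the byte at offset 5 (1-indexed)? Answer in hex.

1-indexed offset 5 is 0-indexed offset 4.
U+51221 → 4-byte form F1 91 88 A1 at offsets 0–3.
U+B576B → 4-byte form F2 B5 9D AB at offsets 4–7.
Offset 4 falls in char 2's range; it's byte 1 of F2 B5 9D AB = 0xF2.

0xF2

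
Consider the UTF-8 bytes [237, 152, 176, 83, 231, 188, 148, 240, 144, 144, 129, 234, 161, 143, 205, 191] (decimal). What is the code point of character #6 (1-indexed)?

U+037F

Offset 0: leading byte 0xED = 11101101 → 3-byte char #1 = ED 98 B0.
Offset 3: leading byte 0x53 = 01010011 → 1-byte char #2 = 53.
Offset 4: leading byte 0xE7 = 11100111 → 3-byte char #3 = E7 BC 94.
Offset 7: leading byte 0xF0 = 11110000 → 4-byte char #4 = F0 90 90 81.
Offset 11: leading byte 0xEA = 11101010 → 3-byte char #5 = EA A1 8F.
Offset 14: leading byte 0xCD = 11001101 → 2-byte char #6 = CD BF.
Leading byte 0xCD = 11001101 matches 110xxxxx → 2-byte sequence.
Byte 1: 0xCD = 11001101, payload 01101 (5 bits).
Byte 2: 0xBF = 10111111 (10xxxxxx ✓), payload 111111.
Concatenate: 01101111111 = 0x37F (11 bits → U+037F).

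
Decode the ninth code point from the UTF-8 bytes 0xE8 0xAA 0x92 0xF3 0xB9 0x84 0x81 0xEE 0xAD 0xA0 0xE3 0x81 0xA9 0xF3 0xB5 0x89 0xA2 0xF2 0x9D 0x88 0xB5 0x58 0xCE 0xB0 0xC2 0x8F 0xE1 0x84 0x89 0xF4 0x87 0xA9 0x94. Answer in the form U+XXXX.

U+008F

Offset 0: leading byte 0xE8 = 11101000 → 3-byte char #1 = E8 AA 92.
Offset 3: leading byte 0xF3 = 11110011 → 4-byte char #2 = F3 B9 84 81.
Offset 7: leading byte 0xEE = 11101110 → 3-byte char #3 = EE AD A0.
Offset 10: leading byte 0xE3 = 11100011 → 3-byte char #4 = E3 81 A9.
Offset 13: leading byte 0xF3 = 11110011 → 4-byte char #5 = F3 B5 89 A2.
Offset 17: leading byte 0xF2 = 11110010 → 4-byte char #6 = F2 9D 88 B5.
Offset 21: leading byte 0x58 = 01011000 → 1-byte char #7 = 58.
Offset 22: leading byte 0xCE = 11001110 → 2-byte char #8 = CE B0.
Offset 24: leading byte 0xC2 = 11000010 → 2-byte char #9 = C2 8F.
Leading byte 0xC2 = 11000010 matches 110xxxxx → 2-byte sequence.
Byte 1: 0xC2 = 11000010, payload 00010 (5 bits).
Byte 2: 0x8F = 10001111 (10xxxxxx ✓), payload 001111.
Concatenate: 00010001111 = 0x8F (11 bits → U+008F).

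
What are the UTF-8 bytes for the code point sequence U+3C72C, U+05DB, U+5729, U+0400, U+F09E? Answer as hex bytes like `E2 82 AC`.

U+3C72C: 4-byte form → F0 BC 9C AC.
U+05DB: 2-byte form → D7 9B.
U+5729: 3-byte form → E5 9C A9.
U+0400: 2-byte form → D0 80.
U+F09E: 3-byte form → EF 82 9E.
Concatenated (14 bytes): F0 BC 9C AC D7 9B E5 9C A9 D0 80 EF 82 9E.

F0 BC 9C AC D7 9B E5 9C A9 D0 80 EF 82 9E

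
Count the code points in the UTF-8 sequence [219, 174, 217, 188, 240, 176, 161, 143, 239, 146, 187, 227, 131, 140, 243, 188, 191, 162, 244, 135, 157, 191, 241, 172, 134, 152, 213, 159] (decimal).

Byte at offset 0: 0xDB = 11011011 → 2-byte char (#1). Advance 2.
Byte at offset 2: 0xD9 = 11011001 → 2-byte char (#2). Advance 2.
Byte at offset 4: 0xF0 = 11110000 → 4-byte char (#3). Advance 4.
Byte at offset 8: 0xEF = 11101111 → 3-byte char (#4). Advance 3.
Byte at offset 11: 0xE3 = 11100011 → 3-byte char (#5). Advance 3.
Byte at offset 14: 0xF3 = 11110011 → 4-byte char (#6). Advance 4.
Byte at offset 18: 0xF4 = 11110100 → 4-byte char (#7). Advance 4.
Byte at offset 22: 0xF1 = 11110001 → 4-byte char (#8). Advance 4.
Byte at offset 26: 0xD5 = 11010101 → 2-byte char (#9). Advance 2.
Reached end at offset 28 after 9 code points.

9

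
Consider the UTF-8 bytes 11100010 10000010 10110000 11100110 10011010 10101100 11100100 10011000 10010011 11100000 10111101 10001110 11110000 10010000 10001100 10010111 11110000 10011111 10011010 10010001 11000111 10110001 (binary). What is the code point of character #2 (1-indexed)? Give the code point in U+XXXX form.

Offset 0: leading byte 0xE2 = 11100010 → 3-byte char #1 = E2 82 B0.
Offset 3: leading byte 0xE6 = 11100110 → 3-byte char #2 = E6 9A AC.
Leading byte 0xE6 = 11100110 matches 1110xxxx → 3-byte sequence.
Byte 1: 0xE6 = 11100110, payload 0110 (4 bits).
Byte 2: 0x9A = 10011010 (10xxxxxx ✓), payload 011010.
Byte 3: 0xAC = 10101100 (10xxxxxx ✓), payload 101100.
Concatenate: 0110011010101100 = 0x66AC (16 bits → U+66AC).

U+66AC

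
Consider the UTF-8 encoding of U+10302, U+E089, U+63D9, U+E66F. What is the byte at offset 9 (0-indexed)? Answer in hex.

0x99

U+10302 → 4-byte form F0 90 8C 82 at offsets 0–3.
U+E089 → 3-byte form EE 82 89 at offsets 4–6.
U+63D9 → 3-byte form E6 8F 99 at offsets 7–9.
Offset 9 falls in char 3's range; it's byte 3 of E6 8F 99 = 0x99.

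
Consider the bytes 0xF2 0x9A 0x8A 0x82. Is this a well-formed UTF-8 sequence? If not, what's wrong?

valid

Leading byte 0xF2 = 11110010 → 4-byte form.
Continuation bytes 0x9A=10011010, 0x8A=10001010, 0x82=10000010 all match 10xxxxxx.
Decoded value 0x9A282 is ≥ 0x10000 (shortest form) and not a surrogate.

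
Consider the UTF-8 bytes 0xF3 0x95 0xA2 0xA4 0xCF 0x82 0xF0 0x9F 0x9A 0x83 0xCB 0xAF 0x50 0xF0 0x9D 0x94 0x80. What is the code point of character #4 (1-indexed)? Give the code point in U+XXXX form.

Offset 0: leading byte 0xF3 = 11110011 → 4-byte char #1 = F3 95 A2 A4.
Offset 4: leading byte 0xCF = 11001111 → 2-byte char #2 = CF 82.
Offset 6: leading byte 0xF0 = 11110000 → 4-byte char #3 = F0 9F 9A 83.
Offset 10: leading byte 0xCB = 11001011 → 2-byte char #4 = CB AF.
Leading byte 0xCB = 11001011 matches 110xxxxx → 2-byte sequence.
Byte 1: 0xCB = 11001011, payload 01011 (5 bits).
Byte 2: 0xAF = 10101111 (10xxxxxx ✓), payload 101111.
Concatenate: 01011101111 = 0x2EF (11 bits → U+02EF).

U+02EF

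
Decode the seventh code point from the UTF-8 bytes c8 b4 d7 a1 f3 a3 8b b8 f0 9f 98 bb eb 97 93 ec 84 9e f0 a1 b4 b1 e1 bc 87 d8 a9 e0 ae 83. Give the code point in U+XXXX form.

U+21D31

Offset 0: leading byte 0xC8 = 11001000 → 2-byte char #1 = C8 B4.
Offset 2: leading byte 0xD7 = 11010111 → 2-byte char #2 = D7 A1.
Offset 4: leading byte 0xF3 = 11110011 → 4-byte char #3 = F3 A3 8B B8.
Offset 8: leading byte 0xF0 = 11110000 → 4-byte char #4 = F0 9F 98 BB.
Offset 12: leading byte 0xEB = 11101011 → 3-byte char #5 = EB 97 93.
Offset 15: leading byte 0xEC = 11101100 → 3-byte char #6 = EC 84 9E.
Offset 18: leading byte 0xF0 = 11110000 → 4-byte char #7 = F0 A1 B4 B1.
Leading byte 0xF0 = 11110000 matches 11110xxx → 4-byte sequence.
Byte 1: 0xF0 = 11110000, payload 000 (3 bits).
Byte 2: 0xA1 = 10100001 (10xxxxxx ✓), payload 100001.
Byte 3: 0xB4 = 10110100 (10xxxxxx ✓), payload 110100.
Byte 4: 0xB1 = 10110001 (10xxxxxx ✓), payload 110001.
Concatenate: 000100001110100110001 = 0x21D31 (21 bits → U+21D31).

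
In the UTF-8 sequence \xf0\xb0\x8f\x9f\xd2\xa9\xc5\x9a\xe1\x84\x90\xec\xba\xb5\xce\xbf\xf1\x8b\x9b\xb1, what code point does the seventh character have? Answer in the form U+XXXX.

U+4B6F1

Offset 0: leading byte 0xF0 = 11110000 → 4-byte char #1 = F0 B0 8F 9F.
Offset 4: leading byte 0xD2 = 11010010 → 2-byte char #2 = D2 A9.
Offset 6: leading byte 0xC5 = 11000101 → 2-byte char #3 = C5 9A.
Offset 8: leading byte 0xE1 = 11100001 → 3-byte char #4 = E1 84 90.
Offset 11: leading byte 0xEC = 11101100 → 3-byte char #5 = EC BA B5.
Offset 14: leading byte 0xCE = 11001110 → 2-byte char #6 = CE BF.
Offset 16: leading byte 0xF1 = 11110001 → 4-byte char #7 = F1 8B 9B B1.
Leading byte 0xF1 = 11110001 matches 11110xxx → 4-byte sequence.
Byte 1: 0xF1 = 11110001, payload 001 (3 bits).
Byte 2: 0x8B = 10001011 (10xxxxxx ✓), payload 001011.
Byte 3: 0x9B = 10011011 (10xxxxxx ✓), payload 011011.
Byte 4: 0xB1 = 10110001 (10xxxxxx ✓), payload 110001.
Concatenate: 001001011011011110001 = 0x4B6F1 (21 bits → U+4B6F1).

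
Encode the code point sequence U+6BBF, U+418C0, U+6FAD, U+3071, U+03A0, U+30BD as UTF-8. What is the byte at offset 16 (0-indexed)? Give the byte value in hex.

U+6BBF → 3-byte form E6 AE BF at offsets 0–2.
U+418C0 → 4-byte form F1 81 A3 80 at offsets 3–6.
U+6FAD → 3-byte form E6 BE AD at offsets 7–9.
U+3071 → 3-byte form E3 81 B1 at offsets 10–12.
U+03A0 → 2-byte form CE A0 at offsets 13–14.
U+30BD → 3-byte form E3 82 BD at offsets 15–17.
Offset 16 falls in char 6's range; it's byte 2 of E3 82 BD = 0x82.

0x82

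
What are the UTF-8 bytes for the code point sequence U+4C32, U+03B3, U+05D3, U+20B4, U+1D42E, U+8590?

U+4C32: 3-byte form → E4 B0 B2.
U+03B3: 2-byte form → CE B3.
U+05D3: 2-byte form → D7 93.
U+20B4: 3-byte form → E2 82 B4.
U+1D42E: 4-byte form → F0 9D 90 AE.
U+8590: 3-byte form → E8 96 90.
Concatenated (17 bytes): E4 B0 B2 CE B3 D7 93 E2 82 B4 F0 9D 90 AE E8 96 90.

E4 B0 B2 CE B3 D7 93 E2 82 B4 F0 9D 90 AE E8 96 90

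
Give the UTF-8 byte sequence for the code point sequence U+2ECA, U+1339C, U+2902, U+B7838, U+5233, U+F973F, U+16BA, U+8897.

E2 BB 8A F0 93 8E 9C E2 A4 82 F2 B7 A0 B8 E5 88 B3 F3 B9 9C BF E1 9A BA E8 A2 97

U+2ECA: 3-byte form → E2 BB 8A.
U+1339C: 4-byte form → F0 93 8E 9C.
U+2902: 3-byte form → E2 A4 82.
U+B7838: 4-byte form → F2 B7 A0 B8.
U+5233: 3-byte form → E5 88 B3.
U+F973F: 4-byte form → F3 B9 9C BF.
U+16BA: 3-byte form → E1 9A BA.
U+8897: 3-byte form → E8 A2 97.
Concatenated (27 bytes): E2 BB 8A F0 93 8E 9C E2 A4 82 F2 B7 A0 B8 E5 88 B3 F3 B9 9C BF E1 9A BA E8 A2 97.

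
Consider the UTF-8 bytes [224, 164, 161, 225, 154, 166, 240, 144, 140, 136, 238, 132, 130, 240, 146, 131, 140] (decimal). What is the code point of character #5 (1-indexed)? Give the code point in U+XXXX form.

U+120CC

Offset 0: leading byte 0xE0 = 11100000 → 3-byte char #1 = E0 A4 A1.
Offset 3: leading byte 0xE1 = 11100001 → 3-byte char #2 = E1 9A A6.
Offset 6: leading byte 0xF0 = 11110000 → 4-byte char #3 = F0 90 8C 88.
Offset 10: leading byte 0xEE = 11101110 → 3-byte char #4 = EE 84 82.
Offset 13: leading byte 0xF0 = 11110000 → 4-byte char #5 = F0 92 83 8C.
Leading byte 0xF0 = 11110000 matches 11110xxx → 4-byte sequence.
Byte 1: 0xF0 = 11110000, payload 000 (3 bits).
Byte 2: 0x92 = 10010010 (10xxxxxx ✓), payload 010010.
Byte 3: 0x83 = 10000011 (10xxxxxx ✓), payload 000011.
Byte 4: 0x8C = 10001100 (10xxxxxx ✓), payload 001100.
Concatenate: 000010010000011001100 = 0x120CC (21 bits → U+120CC).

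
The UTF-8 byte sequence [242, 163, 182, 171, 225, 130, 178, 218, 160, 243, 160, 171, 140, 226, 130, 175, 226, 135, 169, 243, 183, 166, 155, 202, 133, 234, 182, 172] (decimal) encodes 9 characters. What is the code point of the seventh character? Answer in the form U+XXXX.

Offset 0: leading byte 0xF2 = 11110010 → 4-byte char #1 = F2 A3 B6 AB.
Offset 4: leading byte 0xE1 = 11100001 → 3-byte char #2 = E1 82 B2.
Offset 7: leading byte 0xDA = 11011010 → 2-byte char #3 = DA A0.
Offset 9: leading byte 0xF3 = 11110011 → 4-byte char #4 = F3 A0 AB 8C.
Offset 13: leading byte 0xE2 = 11100010 → 3-byte char #5 = E2 82 AF.
Offset 16: leading byte 0xE2 = 11100010 → 3-byte char #6 = E2 87 A9.
Offset 19: leading byte 0xF3 = 11110011 → 4-byte char #7 = F3 B7 A6 9B.
Leading byte 0xF3 = 11110011 matches 11110xxx → 4-byte sequence.
Byte 1: 0xF3 = 11110011, payload 011 (3 bits).
Byte 2: 0xB7 = 10110111 (10xxxxxx ✓), payload 110111.
Byte 3: 0xA6 = 10100110 (10xxxxxx ✓), payload 100110.
Byte 4: 0x9B = 10011011 (10xxxxxx ✓), payload 011011.
Concatenate: 011110111100110011011 = 0xF799B (21 bits → U+F799B).

U+F799B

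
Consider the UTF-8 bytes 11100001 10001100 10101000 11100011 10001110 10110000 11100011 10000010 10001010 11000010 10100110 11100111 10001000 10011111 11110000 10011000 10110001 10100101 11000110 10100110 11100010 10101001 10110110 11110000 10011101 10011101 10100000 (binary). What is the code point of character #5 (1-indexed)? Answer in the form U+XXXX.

U+721F

Offset 0: leading byte 0xE1 = 11100001 → 3-byte char #1 = E1 8C A8.
Offset 3: leading byte 0xE3 = 11100011 → 3-byte char #2 = E3 8E B0.
Offset 6: leading byte 0xE3 = 11100011 → 3-byte char #3 = E3 82 8A.
Offset 9: leading byte 0xC2 = 11000010 → 2-byte char #4 = C2 A6.
Offset 11: leading byte 0xE7 = 11100111 → 3-byte char #5 = E7 88 9F.
Leading byte 0xE7 = 11100111 matches 1110xxxx → 3-byte sequence.
Byte 1: 0xE7 = 11100111, payload 0111 (4 bits).
Byte 2: 0x88 = 10001000 (10xxxxxx ✓), payload 001000.
Byte 3: 0x9F = 10011111 (10xxxxxx ✓), payload 011111.
Concatenate: 0111001000011111 = 0x721F (16 bits → U+721F).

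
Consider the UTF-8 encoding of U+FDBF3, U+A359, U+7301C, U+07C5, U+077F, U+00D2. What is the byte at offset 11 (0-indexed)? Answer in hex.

U+FDBF3 → 4-byte form F3 BD AF B3 at offsets 0–3.
U+A359 → 3-byte form EA 8D 99 at offsets 4–6.
U+7301C → 4-byte form F1 B3 80 9C at offsets 7–10.
U+07C5 → 2-byte form DF 85 at offsets 11–12.
Offset 11 falls in char 4's range; it's byte 1 of DF 85 = 0xDF.

0xDF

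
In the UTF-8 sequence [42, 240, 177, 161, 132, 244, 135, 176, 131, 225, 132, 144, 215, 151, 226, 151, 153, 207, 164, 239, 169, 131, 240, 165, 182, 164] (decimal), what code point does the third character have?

Offset 0: leading byte 0x2A = 00101010 → 1-byte char #1 = 2A.
Offset 1: leading byte 0xF0 = 11110000 → 4-byte char #2 = F0 B1 A1 84.
Offset 5: leading byte 0xF4 = 11110100 → 4-byte char #3 = F4 87 B0 83.
Leading byte 0xF4 = 11110100 matches 11110xxx → 4-byte sequence.
Byte 1: 0xF4 = 11110100, payload 100 (3 bits).
Byte 2: 0x87 = 10000111 (10xxxxxx ✓), payload 000111.
Byte 3: 0xB0 = 10110000 (10xxxxxx ✓), payload 110000.
Byte 4: 0x83 = 10000011 (10xxxxxx ✓), payload 000011.
Concatenate: 100000111110000000011 = 0x107C03 (21 bits → U+107C03).

U+107C03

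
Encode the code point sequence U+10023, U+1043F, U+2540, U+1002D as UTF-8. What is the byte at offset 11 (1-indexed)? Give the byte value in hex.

1-indexed offset 11 is 0-indexed offset 10.
U+10023 → 4-byte form F0 90 80 A3 at offsets 0–3.
U+1043F → 4-byte form F0 90 90 BF at offsets 4–7.
U+2540 → 3-byte form E2 95 80 at offsets 8–10.
Offset 10 falls in char 3's range; it's byte 3 of E2 95 80 = 0x80.

0x80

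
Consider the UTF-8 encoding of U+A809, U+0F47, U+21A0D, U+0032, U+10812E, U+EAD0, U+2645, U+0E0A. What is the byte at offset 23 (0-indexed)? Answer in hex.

0x8A

U+A809 → 3-byte form EA A0 89 at offsets 0–2.
U+0F47 → 3-byte form E0 BD 87 at offsets 3–5.
U+21A0D → 4-byte form F0 A1 A8 8D at offsets 6–9.
U+0032 → 1-byte form 32 at offsets 10–10.
U+10812E → 4-byte form F4 88 84 AE at offsets 11–14.
U+EAD0 → 3-byte form EE AB 90 at offsets 15–17.
U+2645 → 3-byte form E2 99 85 at offsets 18–20.
U+0E0A → 3-byte form E0 B8 8A at offsets 21–23.
Offset 23 falls in char 8's range; it's byte 3 of E0 B8 8A = 0x8A.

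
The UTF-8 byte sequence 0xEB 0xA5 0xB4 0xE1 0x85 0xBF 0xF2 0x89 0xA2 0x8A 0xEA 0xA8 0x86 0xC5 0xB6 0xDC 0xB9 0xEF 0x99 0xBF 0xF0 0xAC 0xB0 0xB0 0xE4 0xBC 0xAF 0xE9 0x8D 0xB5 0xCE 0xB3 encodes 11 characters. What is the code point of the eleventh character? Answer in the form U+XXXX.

U+03B3

Offset 0: leading byte 0xEB = 11101011 → 3-byte char #1 = EB A5 B4.
Offset 3: leading byte 0xE1 = 11100001 → 3-byte char #2 = E1 85 BF.
Offset 6: leading byte 0xF2 = 11110010 → 4-byte char #3 = F2 89 A2 8A.
Offset 10: leading byte 0xEA = 11101010 → 3-byte char #4 = EA A8 86.
Offset 13: leading byte 0xC5 = 11000101 → 2-byte char #5 = C5 B6.
Offset 15: leading byte 0xDC = 11011100 → 2-byte char #6 = DC B9.
Offset 17: leading byte 0xEF = 11101111 → 3-byte char #7 = EF 99 BF.
Offset 20: leading byte 0xF0 = 11110000 → 4-byte char #8 = F0 AC B0 B0.
Offset 24: leading byte 0xE4 = 11100100 → 3-byte char #9 = E4 BC AF.
Offset 27: leading byte 0xE9 = 11101001 → 3-byte char #10 = E9 8D B5.
Offset 30: leading byte 0xCE = 11001110 → 2-byte char #11 = CE B3.
Leading byte 0xCE = 11001110 matches 110xxxxx → 2-byte sequence.
Byte 1: 0xCE = 11001110, payload 01110 (5 bits).
Byte 2: 0xB3 = 10110011 (10xxxxxx ✓), payload 110011.
Concatenate: 01110110011 = 0x3B3 (11 bits → U+03B3).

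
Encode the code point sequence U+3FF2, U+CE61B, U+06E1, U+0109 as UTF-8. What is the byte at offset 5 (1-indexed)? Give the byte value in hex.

1-indexed offset 5 is 0-indexed offset 4.
U+3FF2 → 3-byte form E3 BF B2 at offsets 0–2.
U+CE61B → 4-byte form F3 8E 98 9B at offsets 3–6.
Offset 4 falls in char 2's range; it's byte 2 of F3 8E 98 9B = 0x8E.

0x8E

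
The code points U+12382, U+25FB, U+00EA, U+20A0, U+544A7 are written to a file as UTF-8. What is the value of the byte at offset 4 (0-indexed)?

0xE2

U+12382 → 4-byte form F0 92 8E 82 at offsets 0–3.
U+25FB → 3-byte form E2 97 BB at offsets 4–6.
Offset 4 falls in char 2's range; it's byte 1 of E2 97 BB = 0xE2.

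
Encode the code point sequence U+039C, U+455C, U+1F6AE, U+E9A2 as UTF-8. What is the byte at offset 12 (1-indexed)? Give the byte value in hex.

1-indexed offset 12 is 0-indexed offset 11.
U+039C → 2-byte form CE 9C at offsets 0–1.
U+455C → 3-byte form E4 95 9C at offsets 2–4.
U+1F6AE → 4-byte form F0 9F 9A AE at offsets 5–8.
U+E9A2 → 3-byte form EE A6 A2 at offsets 9–11.
Offset 11 falls in char 4's range; it's byte 3 of EE A6 A2 = 0xA2.

0xA2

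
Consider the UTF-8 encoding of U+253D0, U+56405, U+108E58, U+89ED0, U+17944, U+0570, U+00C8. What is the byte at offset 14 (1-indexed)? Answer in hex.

1-indexed offset 14 is 0-indexed offset 13.
U+253D0 → 4-byte form F0 A5 8F 90 at offsets 0–3.
U+56405 → 4-byte form F1 96 90 85 at offsets 4–7.
U+108E58 → 4-byte form F4 88 B9 98 at offsets 8–11.
U+89ED0 → 4-byte form F2 89 BB 90 at offsets 12–15.
Offset 13 falls in char 4's range; it's byte 2 of F2 89 BB 90 = 0x89.

0x89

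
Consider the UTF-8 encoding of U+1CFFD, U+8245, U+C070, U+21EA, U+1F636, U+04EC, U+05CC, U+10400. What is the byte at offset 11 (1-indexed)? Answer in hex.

1-indexed offset 11 is 0-indexed offset 10.
U+1CFFD → 4-byte form F0 9C BF BD at offsets 0–3.
U+8245 → 3-byte form E8 89 85 at offsets 4–6.
U+C070 → 3-byte form EC 81 B0 at offsets 7–9.
U+21EA → 3-byte form E2 87 AA at offsets 10–12.
Offset 10 falls in char 4's range; it's byte 1 of E2 87 AA = 0xE2.

0xE2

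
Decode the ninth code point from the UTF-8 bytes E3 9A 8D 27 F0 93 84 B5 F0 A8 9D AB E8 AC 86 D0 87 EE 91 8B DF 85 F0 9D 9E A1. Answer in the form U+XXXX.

U+1D7A1

Offset 0: leading byte 0xE3 = 11100011 → 3-byte char #1 = E3 9A 8D.
Offset 3: leading byte 0x27 = 00100111 → 1-byte char #2 = 27.
Offset 4: leading byte 0xF0 = 11110000 → 4-byte char #3 = F0 93 84 B5.
Offset 8: leading byte 0xF0 = 11110000 → 4-byte char #4 = F0 A8 9D AB.
Offset 12: leading byte 0xE8 = 11101000 → 3-byte char #5 = E8 AC 86.
Offset 15: leading byte 0xD0 = 11010000 → 2-byte char #6 = D0 87.
Offset 17: leading byte 0xEE = 11101110 → 3-byte char #7 = EE 91 8B.
Offset 20: leading byte 0xDF = 11011111 → 2-byte char #8 = DF 85.
Offset 22: leading byte 0xF0 = 11110000 → 4-byte char #9 = F0 9D 9E A1.
Leading byte 0xF0 = 11110000 matches 11110xxx → 4-byte sequence.
Byte 1: 0xF0 = 11110000, payload 000 (3 bits).
Byte 2: 0x9D = 10011101 (10xxxxxx ✓), payload 011101.
Byte 3: 0x9E = 10011110 (10xxxxxx ✓), payload 011110.
Byte 4: 0xA1 = 10100001 (10xxxxxx ✓), payload 100001.
Concatenate: 000011101011110100001 = 0x1D7A1 (21 bits → U+1D7A1).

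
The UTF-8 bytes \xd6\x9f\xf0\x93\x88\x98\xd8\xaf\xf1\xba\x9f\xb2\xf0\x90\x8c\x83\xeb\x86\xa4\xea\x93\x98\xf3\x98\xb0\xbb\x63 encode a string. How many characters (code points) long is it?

9

Byte at offset 0: 0xD6 = 11010110 → 2-byte char (#1). Advance 2.
Byte at offset 2: 0xF0 = 11110000 → 4-byte char (#2). Advance 4.
Byte at offset 6: 0xD8 = 11011000 → 2-byte char (#3). Advance 2.
Byte at offset 8: 0xF1 = 11110001 → 4-byte char (#4). Advance 4.
Byte at offset 12: 0xF0 = 11110000 → 4-byte char (#5). Advance 4.
Byte at offset 16: 0xEB = 11101011 → 3-byte char (#6). Advance 3.
Byte at offset 19: 0xEA = 11101010 → 3-byte char (#7). Advance 3.
Byte at offset 22: 0xF3 = 11110011 → 4-byte char (#8). Advance 4.
Byte at offset 26: 0x63 = 01100011 → 1-byte char (#9). Advance 1.
Reached end at offset 27 after 9 code points.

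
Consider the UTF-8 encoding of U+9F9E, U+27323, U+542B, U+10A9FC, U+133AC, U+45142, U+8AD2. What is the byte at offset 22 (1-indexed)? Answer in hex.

1-indexed offset 22 is 0-indexed offset 21.
U+9F9E → 3-byte form E9 BE 9E at offsets 0–2.
U+27323 → 4-byte form F0 A7 8C A3 at offsets 3–6.
U+542B → 3-byte form E5 90 AB at offsets 7–9.
U+10A9FC → 4-byte form F4 8A A7 BC at offsets 10–13.
U+133AC → 4-byte form F0 93 8E AC at offsets 14–17.
U+45142 → 4-byte form F1 85 85 82 at offsets 18–21.
Offset 21 falls in char 6's range; it's byte 4 of F1 85 85 82 = 0x82.

0x82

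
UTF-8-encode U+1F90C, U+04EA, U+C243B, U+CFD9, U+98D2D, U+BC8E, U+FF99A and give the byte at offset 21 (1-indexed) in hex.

1-indexed offset 21 is 0-indexed offset 20.
U+1F90C → 4-byte form F0 9F A4 8C at offsets 0–3.
U+04EA → 2-byte form D3 AA at offsets 4–5.
U+C243B → 4-byte form F3 82 90 BB at offsets 6–9.
U+CFD9 → 3-byte form EC BF 99 at offsets 10–12.
U+98D2D → 4-byte form F2 98 B4 AD at offsets 13–16.
U+BC8E → 3-byte form EB B2 8E at offsets 17–19.
U+FF99A → 4-byte form F3 BF A6 9A at offsets 20–23.
Offset 20 falls in char 7's range; it's byte 1 of F3 BF A6 9A = 0xF3.

0xF3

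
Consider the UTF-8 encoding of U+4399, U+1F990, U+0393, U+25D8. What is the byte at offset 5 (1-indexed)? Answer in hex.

1-indexed offset 5 is 0-indexed offset 4.
U+4399 → 3-byte form E4 8E 99 at offsets 0–2.
U+1F990 → 4-byte form F0 9F A6 90 at offsets 3–6.
Offset 4 falls in char 2's range; it's byte 2 of F0 9F A6 90 = 0x9F.

0x9F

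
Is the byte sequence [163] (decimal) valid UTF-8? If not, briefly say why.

invalid (continuation byte with no leading byte)

Byte 0xA3 = 10100011 has the form 10xxxxxx — a continuation byte — but there is no preceding leading byte.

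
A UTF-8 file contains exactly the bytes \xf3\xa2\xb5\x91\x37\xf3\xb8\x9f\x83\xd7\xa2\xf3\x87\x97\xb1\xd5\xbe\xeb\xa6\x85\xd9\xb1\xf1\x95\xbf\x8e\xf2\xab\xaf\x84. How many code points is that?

Byte at offset 0: 0xF3 = 11110011 → 4-byte char (#1). Advance 4.
Byte at offset 4: 0x37 = 00110111 → 1-byte char (#2). Advance 1.
Byte at offset 5: 0xF3 = 11110011 → 4-byte char (#3). Advance 4.
Byte at offset 9: 0xD7 = 11010111 → 2-byte char (#4). Advance 2.
Byte at offset 11: 0xF3 = 11110011 → 4-byte char (#5). Advance 4.
Byte at offset 15: 0xD5 = 11010101 → 2-byte char (#6). Advance 2.
Byte at offset 17: 0xEB = 11101011 → 3-byte char (#7). Advance 3.
Byte at offset 20: 0xD9 = 11011001 → 2-byte char (#8). Advance 2.
Byte at offset 22: 0xF1 = 11110001 → 4-byte char (#9). Advance 4.
Byte at offset 26: 0xF2 = 11110010 → 4-byte char (#10). Advance 4.
Reached end at offset 30 after 10 code points.

10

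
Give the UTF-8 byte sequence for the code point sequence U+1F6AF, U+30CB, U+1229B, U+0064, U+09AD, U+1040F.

F0 9F 9A AF E3 83 8B F0 92 8A 9B 64 E0 A6 AD F0 90 90 8F

U+1F6AF: 4-byte form → F0 9F 9A AF.
U+30CB: 3-byte form → E3 83 8B.
U+1229B: 4-byte form → F0 92 8A 9B.
U+0064: 1-byte form → 64.
U+09AD: 3-byte form → E0 A6 AD.
U+1040F: 4-byte form → F0 90 90 8F.
Concatenated (19 bytes): F0 9F 9A AF E3 83 8B F0 92 8A 9B 64 E0 A6 AD F0 90 90 8F.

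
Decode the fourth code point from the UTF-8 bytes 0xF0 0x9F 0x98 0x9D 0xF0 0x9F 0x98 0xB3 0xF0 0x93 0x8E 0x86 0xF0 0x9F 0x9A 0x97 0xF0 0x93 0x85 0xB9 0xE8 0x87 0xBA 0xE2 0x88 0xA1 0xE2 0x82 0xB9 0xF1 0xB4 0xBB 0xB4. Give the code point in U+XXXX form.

Offset 0: leading byte 0xF0 = 11110000 → 4-byte char #1 = F0 9F 98 9D.
Offset 4: leading byte 0xF0 = 11110000 → 4-byte char #2 = F0 9F 98 B3.
Offset 8: leading byte 0xF0 = 11110000 → 4-byte char #3 = F0 93 8E 86.
Offset 12: leading byte 0xF0 = 11110000 → 4-byte char #4 = F0 9F 9A 97.
Leading byte 0xF0 = 11110000 matches 11110xxx → 4-byte sequence.
Byte 1: 0xF0 = 11110000, payload 000 (3 bits).
Byte 2: 0x9F = 10011111 (10xxxxxx ✓), payload 011111.
Byte 3: 0x9A = 10011010 (10xxxxxx ✓), payload 011010.
Byte 4: 0x97 = 10010111 (10xxxxxx ✓), payload 010111.
Concatenate: 000011111011010010111 = 0x1F697 (21 bits → U+1F697).

U+1F697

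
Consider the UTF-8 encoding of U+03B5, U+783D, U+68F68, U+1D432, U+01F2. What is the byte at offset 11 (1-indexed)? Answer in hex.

1-indexed offset 11 is 0-indexed offset 10.
U+03B5 → 2-byte form CE B5 at offsets 0–1.
U+783D → 3-byte form E7 A0 BD at offsets 2–4.
U+68F68 → 4-byte form F1 A8 BD A8 at offsets 5–8.
U+1D432 → 4-byte form F0 9D 90 B2 at offsets 9–12.
Offset 10 falls in char 4's range; it's byte 2 of F0 9D 90 B2 = 0x9D.

0x9D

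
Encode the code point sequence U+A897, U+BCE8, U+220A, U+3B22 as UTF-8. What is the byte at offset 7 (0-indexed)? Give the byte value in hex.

0x88

U+A897 → 3-byte form EA A2 97 at offsets 0–2.
U+BCE8 → 3-byte form EB B3 A8 at offsets 3–5.
U+220A → 3-byte form E2 88 8A at offsets 6–8.
Offset 7 falls in char 3's range; it's byte 2 of E2 88 8A = 0x88.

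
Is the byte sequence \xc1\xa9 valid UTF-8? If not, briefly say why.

invalid (overlong encoding)

Leading byte 0xC1 = 11000001 → 2-byte form.
Continuation bytes all match 10xxxxxx. Payload decodes to 0x69.
But 0x69 < 0x80, the minimum for a 2-byte sequence — this is an overlong encoding.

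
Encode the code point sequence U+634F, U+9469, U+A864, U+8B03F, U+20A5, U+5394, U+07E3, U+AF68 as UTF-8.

U+634F: 3-byte form → E6 8D 8F.
U+9469: 3-byte form → E9 91 A9.
U+A864: 3-byte form → EA A1 A4.
U+8B03F: 4-byte form → F2 8B 80 BF.
U+20A5: 3-byte form → E2 82 A5.
U+5394: 3-byte form → E5 8E 94.
U+07E3: 2-byte form → DF A3.
U+AF68: 3-byte form → EA BD A8.
Concatenated (24 bytes): E6 8D 8F E9 91 A9 EA A1 A4 F2 8B 80 BF E2 82 A5 E5 8E 94 DF A3 EA BD A8.

E6 8D 8F E9 91 A9 EA A1 A4 F2 8B 80 BF E2 82 A5 E5 8E 94 DF A3 EA BD A8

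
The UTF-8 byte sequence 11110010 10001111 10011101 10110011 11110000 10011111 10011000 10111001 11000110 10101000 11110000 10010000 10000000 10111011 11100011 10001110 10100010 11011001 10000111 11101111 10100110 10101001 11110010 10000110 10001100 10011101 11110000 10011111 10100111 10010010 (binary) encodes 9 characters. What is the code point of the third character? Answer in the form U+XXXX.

Offset 0: leading byte 0xF2 = 11110010 → 4-byte char #1 = F2 8F 9D B3.
Offset 4: leading byte 0xF0 = 11110000 → 4-byte char #2 = F0 9F 98 B9.
Offset 8: leading byte 0xC6 = 11000110 → 2-byte char #3 = C6 A8.
Leading byte 0xC6 = 11000110 matches 110xxxxx → 2-byte sequence.
Byte 1: 0xC6 = 11000110, payload 00110 (5 bits).
Byte 2: 0xA8 = 10101000 (10xxxxxx ✓), payload 101000.
Concatenate: 00110101000 = 0x1A8 (11 bits → U+01A8).

U+01A8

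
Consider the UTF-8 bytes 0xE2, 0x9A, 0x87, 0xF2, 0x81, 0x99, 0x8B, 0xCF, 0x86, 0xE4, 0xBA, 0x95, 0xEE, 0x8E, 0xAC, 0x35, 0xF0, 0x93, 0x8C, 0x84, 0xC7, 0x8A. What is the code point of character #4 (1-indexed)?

U+4E95

Offset 0: leading byte 0xE2 = 11100010 → 3-byte char #1 = E2 9A 87.
Offset 3: leading byte 0xF2 = 11110010 → 4-byte char #2 = F2 81 99 8B.
Offset 7: leading byte 0xCF = 11001111 → 2-byte char #3 = CF 86.
Offset 9: leading byte 0xE4 = 11100100 → 3-byte char #4 = E4 BA 95.
Leading byte 0xE4 = 11100100 matches 1110xxxx → 3-byte sequence.
Byte 1: 0xE4 = 11100100, payload 0100 (4 bits).
Byte 2: 0xBA = 10111010 (10xxxxxx ✓), payload 111010.
Byte 3: 0x95 = 10010101 (10xxxxxx ✓), payload 010101.
Concatenate: 0100111010010101 = 0x4E95 (16 bits → U+4E95).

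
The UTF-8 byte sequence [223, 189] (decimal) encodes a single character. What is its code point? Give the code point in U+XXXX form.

U+07FD

Leading byte 0xDF = 11011111 matches 110xxxxx → 2-byte sequence.
Byte 1: 0xDF = 11011111, payload 11111 (5 bits).
Byte 2: 0xBD = 10111101 (10xxxxxx ✓), payload 111101.
Concatenate: 11111111101 = 0x7FD (11 bits → U+07FD).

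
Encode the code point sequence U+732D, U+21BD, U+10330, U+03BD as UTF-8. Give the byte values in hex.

U+732D: 3-byte form → E7 8C AD.
U+21BD: 3-byte form → E2 86 BD.
U+10330: 4-byte form → F0 90 8C B0.
U+03BD: 2-byte form → CE BD.
Concatenated (12 bytes): E7 8C AD E2 86 BD F0 90 8C B0 CE BD.

E7 8C AD E2 86 BD F0 90 8C B0 CE BD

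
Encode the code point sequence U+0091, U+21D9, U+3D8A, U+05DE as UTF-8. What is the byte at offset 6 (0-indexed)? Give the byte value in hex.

0xB6

U+0091 → 2-byte form C2 91 at offsets 0–1.
U+21D9 → 3-byte form E2 87 99 at offsets 2–4.
U+3D8A → 3-byte form E3 B6 8A at offsets 5–7.
Offset 6 falls in char 3's range; it's byte 2 of E3 B6 8A = 0xB6.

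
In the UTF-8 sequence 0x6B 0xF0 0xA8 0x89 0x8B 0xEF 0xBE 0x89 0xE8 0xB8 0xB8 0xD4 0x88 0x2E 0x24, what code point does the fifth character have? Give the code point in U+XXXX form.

U+0508

Offset 0: leading byte 0x6B = 01101011 → 1-byte char #1 = 6B.
Offset 1: leading byte 0xF0 = 11110000 → 4-byte char #2 = F0 A8 89 8B.
Offset 5: leading byte 0xEF = 11101111 → 3-byte char #3 = EF BE 89.
Offset 8: leading byte 0xE8 = 11101000 → 3-byte char #4 = E8 B8 B8.
Offset 11: leading byte 0xD4 = 11010100 → 2-byte char #5 = D4 88.
Leading byte 0xD4 = 11010100 matches 110xxxxx → 2-byte sequence.
Byte 1: 0xD4 = 11010100, payload 10100 (5 bits).
Byte 2: 0x88 = 10001000 (10xxxxxx ✓), payload 001000.
Concatenate: 10100001000 = 0x508 (11 bits → U+0508).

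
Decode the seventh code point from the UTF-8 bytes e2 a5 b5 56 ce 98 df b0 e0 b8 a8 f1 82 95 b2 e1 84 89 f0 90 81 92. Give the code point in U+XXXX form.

Offset 0: leading byte 0xE2 = 11100010 → 3-byte char #1 = E2 A5 B5.
Offset 3: leading byte 0x56 = 01010110 → 1-byte char #2 = 56.
Offset 4: leading byte 0xCE = 11001110 → 2-byte char #3 = CE 98.
Offset 6: leading byte 0xDF = 11011111 → 2-byte char #4 = DF B0.
Offset 8: leading byte 0xE0 = 11100000 → 3-byte char #5 = E0 B8 A8.
Offset 11: leading byte 0xF1 = 11110001 → 4-byte char #6 = F1 82 95 B2.
Offset 15: leading byte 0xE1 = 11100001 → 3-byte char #7 = E1 84 89.
Leading byte 0xE1 = 11100001 matches 1110xxxx → 3-byte sequence.
Byte 1: 0xE1 = 11100001, payload 0001 (4 bits).
Byte 2: 0x84 = 10000100 (10xxxxxx ✓), payload 000100.
Byte 3: 0x89 = 10001001 (10xxxxxx ✓), payload 001001.
Concatenate: 0001000100001001 = 0x1109 (16 bits → U+1109).

U+1109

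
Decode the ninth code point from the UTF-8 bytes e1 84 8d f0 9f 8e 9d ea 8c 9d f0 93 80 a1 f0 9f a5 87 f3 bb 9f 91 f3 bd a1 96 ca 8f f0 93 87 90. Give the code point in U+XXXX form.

Offset 0: leading byte 0xE1 = 11100001 → 3-byte char #1 = E1 84 8D.
Offset 3: leading byte 0xF0 = 11110000 → 4-byte char #2 = F0 9F 8E 9D.
Offset 7: leading byte 0xEA = 11101010 → 3-byte char #3 = EA 8C 9D.
Offset 10: leading byte 0xF0 = 11110000 → 4-byte char #4 = F0 93 80 A1.
Offset 14: leading byte 0xF0 = 11110000 → 4-byte char #5 = F0 9F A5 87.
Offset 18: leading byte 0xF3 = 11110011 → 4-byte char #6 = F3 BB 9F 91.
Offset 22: leading byte 0xF3 = 11110011 → 4-byte char #7 = F3 BD A1 96.
Offset 26: leading byte 0xCA = 11001010 → 2-byte char #8 = CA 8F.
Offset 28: leading byte 0xF0 = 11110000 → 4-byte char #9 = F0 93 87 90.
Leading byte 0xF0 = 11110000 matches 11110xxx → 4-byte sequence.
Byte 1: 0xF0 = 11110000, payload 000 (3 bits).
Byte 2: 0x93 = 10010011 (10xxxxxx ✓), payload 010011.
Byte 3: 0x87 = 10000111 (10xxxxxx ✓), payload 000111.
Byte 4: 0x90 = 10010000 (10xxxxxx ✓), payload 010000.
Concatenate: 000010011000111010000 = 0x131D0 (21 bits → U+131D0).

U+131D0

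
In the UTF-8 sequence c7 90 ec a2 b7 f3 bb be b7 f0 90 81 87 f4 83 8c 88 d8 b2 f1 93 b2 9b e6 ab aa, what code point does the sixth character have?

U+0632

Offset 0: leading byte 0xC7 = 11000111 → 2-byte char #1 = C7 90.
Offset 2: leading byte 0xEC = 11101100 → 3-byte char #2 = EC A2 B7.
Offset 5: leading byte 0xF3 = 11110011 → 4-byte char #3 = F3 BB BE B7.
Offset 9: leading byte 0xF0 = 11110000 → 4-byte char #4 = F0 90 81 87.
Offset 13: leading byte 0xF4 = 11110100 → 4-byte char #5 = F4 83 8C 88.
Offset 17: leading byte 0xD8 = 11011000 → 2-byte char #6 = D8 B2.
Leading byte 0xD8 = 11011000 matches 110xxxxx → 2-byte sequence.
Byte 1: 0xD8 = 11011000, payload 11000 (5 bits).
Byte 2: 0xB2 = 10110010 (10xxxxxx ✓), payload 110010.
Concatenate: 11000110010 = 0x632 (11 bits → U+0632).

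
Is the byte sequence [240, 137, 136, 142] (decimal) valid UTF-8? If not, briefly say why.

Leading byte 0xF0 = 11110000 → 4-byte form.
Continuation bytes all match 10xxxxxx. Payload decodes to 0x920E.
But 0x920E < 0x10000, the minimum for a 4-byte sequence — this is an overlong encoding.

invalid (overlong encoding)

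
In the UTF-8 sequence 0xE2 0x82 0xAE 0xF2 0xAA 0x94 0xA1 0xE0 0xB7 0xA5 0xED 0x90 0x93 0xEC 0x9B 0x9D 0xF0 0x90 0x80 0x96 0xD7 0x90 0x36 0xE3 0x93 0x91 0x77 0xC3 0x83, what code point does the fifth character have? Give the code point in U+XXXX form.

U+C6DD

Offset 0: leading byte 0xE2 = 11100010 → 3-byte char #1 = E2 82 AE.
Offset 3: leading byte 0xF2 = 11110010 → 4-byte char #2 = F2 AA 94 A1.
Offset 7: leading byte 0xE0 = 11100000 → 3-byte char #3 = E0 B7 A5.
Offset 10: leading byte 0xED = 11101101 → 3-byte char #4 = ED 90 93.
Offset 13: leading byte 0xEC = 11101100 → 3-byte char #5 = EC 9B 9D.
Leading byte 0xEC = 11101100 matches 1110xxxx → 3-byte sequence.
Byte 1: 0xEC = 11101100, payload 1100 (4 bits).
Byte 2: 0x9B = 10011011 (10xxxxxx ✓), payload 011011.
Byte 3: 0x9D = 10011101 (10xxxxxx ✓), payload 011101.
Concatenate: 1100011011011101 = 0xC6DD (16 bits → U+C6DD).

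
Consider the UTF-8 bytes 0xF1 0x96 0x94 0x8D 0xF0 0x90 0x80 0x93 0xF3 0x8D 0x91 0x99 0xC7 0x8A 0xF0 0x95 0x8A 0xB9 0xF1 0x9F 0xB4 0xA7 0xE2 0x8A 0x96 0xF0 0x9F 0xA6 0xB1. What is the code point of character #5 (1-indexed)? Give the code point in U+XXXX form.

U+152B9

Offset 0: leading byte 0xF1 = 11110001 → 4-byte char #1 = F1 96 94 8D.
Offset 4: leading byte 0xF0 = 11110000 → 4-byte char #2 = F0 90 80 93.
Offset 8: leading byte 0xF3 = 11110011 → 4-byte char #3 = F3 8D 91 99.
Offset 12: leading byte 0xC7 = 11000111 → 2-byte char #4 = C7 8A.
Offset 14: leading byte 0xF0 = 11110000 → 4-byte char #5 = F0 95 8A B9.
Leading byte 0xF0 = 11110000 matches 11110xxx → 4-byte sequence.
Byte 1: 0xF0 = 11110000, payload 000 (3 bits).
Byte 2: 0x95 = 10010101 (10xxxxxx ✓), payload 010101.
Byte 3: 0x8A = 10001010 (10xxxxxx ✓), payload 001010.
Byte 4: 0xB9 = 10111001 (10xxxxxx ✓), payload 111001.
Concatenate: 000010101001010111001 = 0x152B9 (21 bits → U+152B9).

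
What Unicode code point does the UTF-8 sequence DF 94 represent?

U+07D4

Leading byte 0xDF = 11011111 matches 110xxxxx → 2-byte sequence.
Byte 1: 0xDF = 11011111, payload 11111 (5 bits).
Byte 2: 0x94 = 10010100 (10xxxxxx ✓), payload 010100.
Concatenate: 11111010100 = 0x7D4 (11 bits → U+07D4).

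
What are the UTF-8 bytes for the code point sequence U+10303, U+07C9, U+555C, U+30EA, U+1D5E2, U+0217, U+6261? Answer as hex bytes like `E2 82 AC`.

F0 90 8C 83 DF 89 E5 95 9C E3 83 AA F0 9D 97 A2 C8 97 E6 89 A1

U+10303: 4-byte form → F0 90 8C 83.
U+07C9: 2-byte form → DF 89.
U+555C: 3-byte form → E5 95 9C.
U+30EA: 3-byte form → E3 83 AA.
U+1D5E2: 4-byte form → F0 9D 97 A2.
U+0217: 2-byte form → C8 97.
U+6261: 3-byte form → E6 89 A1.
Concatenated (21 bytes): F0 90 8C 83 DF 89 E5 95 9C E3 83 AA F0 9D 97 A2 C8 97 E6 89 A1.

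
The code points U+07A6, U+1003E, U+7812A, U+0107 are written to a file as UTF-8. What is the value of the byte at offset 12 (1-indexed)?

1-indexed offset 12 is 0-indexed offset 11.
U+07A6 → 2-byte form DE A6 at offsets 0–1.
U+1003E → 4-byte form F0 90 80 BE at offsets 2–5.
U+7812A → 4-byte form F1 B8 84 AA at offsets 6–9.
U+0107 → 2-byte form C4 87 at offsets 10–11.
Offset 11 falls in char 4's range; it's byte 2 of C4 87 = 0x87.

0x87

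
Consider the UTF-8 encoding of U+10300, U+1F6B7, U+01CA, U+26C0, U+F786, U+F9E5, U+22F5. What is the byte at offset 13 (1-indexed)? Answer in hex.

1-indexed offset 13 is 0-indexed offset 12.
U+10300 → 4-byte form F0 90 8C 80 at offsets 0–3.
U+1F6B7 → 4-byte form F0 9F 9A B7 at offsets 4–7.
U+01CA → 2-byte form C7 8A at offsets 8–9.
U+26C0 → 3-byte form E2 9B 80 at offsets 10–12.
Offset 12 falls in char 4's range; it's byte 3 of E2 9B 80 = 0x80.

0x80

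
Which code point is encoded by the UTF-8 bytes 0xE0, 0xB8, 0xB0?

U+0E30

Leading byte 0xE0 = 11100000 matches 1110xxxx → 3-byte sequence.
Byte 1: 0xE0 = 11100000, payload 0000 (4 bits).
Byte 2: 0xB8 = 10111000 (10xxxxxx ✓), payload 111000.
Byte 3: 0xB0 = 10110000 (10xxxxxx ✓), payload 110000.
Concatenate: 0000111000110000 = 0xE30 (16 bits → U+0E30).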